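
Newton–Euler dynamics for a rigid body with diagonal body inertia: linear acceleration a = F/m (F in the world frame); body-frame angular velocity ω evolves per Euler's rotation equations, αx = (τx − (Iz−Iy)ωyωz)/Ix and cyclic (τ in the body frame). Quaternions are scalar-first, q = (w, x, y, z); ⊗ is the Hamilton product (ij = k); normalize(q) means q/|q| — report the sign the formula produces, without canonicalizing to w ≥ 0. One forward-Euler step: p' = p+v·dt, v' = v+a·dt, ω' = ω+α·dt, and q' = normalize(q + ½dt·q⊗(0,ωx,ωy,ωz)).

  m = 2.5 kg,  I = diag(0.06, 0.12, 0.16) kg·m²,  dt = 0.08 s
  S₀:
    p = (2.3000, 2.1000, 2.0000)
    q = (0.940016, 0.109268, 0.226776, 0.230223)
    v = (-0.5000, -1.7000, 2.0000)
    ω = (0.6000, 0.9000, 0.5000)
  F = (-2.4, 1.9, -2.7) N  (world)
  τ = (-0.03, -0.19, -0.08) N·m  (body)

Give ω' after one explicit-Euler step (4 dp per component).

ω' = (0.5360, 0.7933, 0.4438)

precession coupling ω×(Iω) = (0.0180, -0.0300, 0.0324)
angular accel α = (-0.8000, -1.3333, -0.7025)
ω + α·dt = (0.5360, 0.7933, 0.4438)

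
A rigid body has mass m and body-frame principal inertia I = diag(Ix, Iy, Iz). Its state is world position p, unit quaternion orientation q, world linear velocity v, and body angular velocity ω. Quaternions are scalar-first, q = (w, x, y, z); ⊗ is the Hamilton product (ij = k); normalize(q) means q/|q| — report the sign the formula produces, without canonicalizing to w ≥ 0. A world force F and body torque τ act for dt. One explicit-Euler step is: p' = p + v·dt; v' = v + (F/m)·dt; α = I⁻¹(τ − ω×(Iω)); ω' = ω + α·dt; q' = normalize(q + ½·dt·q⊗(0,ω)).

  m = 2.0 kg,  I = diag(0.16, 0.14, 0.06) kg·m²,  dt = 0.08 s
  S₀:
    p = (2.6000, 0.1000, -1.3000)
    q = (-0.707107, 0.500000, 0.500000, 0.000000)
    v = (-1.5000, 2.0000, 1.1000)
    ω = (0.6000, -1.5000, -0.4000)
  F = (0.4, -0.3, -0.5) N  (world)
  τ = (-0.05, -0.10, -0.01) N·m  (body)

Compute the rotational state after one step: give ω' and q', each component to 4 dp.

ω' = (0.5990, -1.5434, -0.4373)
q' = (-0.6876, 0.4740, 0.5492, -0.0306)

α = I⁻¹(τ − ω×Iω) = (-0.0125, -0.5429, -0.4667)
ω' = ω + α·dt = (0.5990, -1.5434, -0.4373)
2q̇ = q⊗(0,ω) = (0.4500000, -0.6242642, 1.2606605, -0.7671572)
q + ½dt·q⊗(0,ω), renormalized = (-0.6876, 0.4740, 0.5492, -0.0306)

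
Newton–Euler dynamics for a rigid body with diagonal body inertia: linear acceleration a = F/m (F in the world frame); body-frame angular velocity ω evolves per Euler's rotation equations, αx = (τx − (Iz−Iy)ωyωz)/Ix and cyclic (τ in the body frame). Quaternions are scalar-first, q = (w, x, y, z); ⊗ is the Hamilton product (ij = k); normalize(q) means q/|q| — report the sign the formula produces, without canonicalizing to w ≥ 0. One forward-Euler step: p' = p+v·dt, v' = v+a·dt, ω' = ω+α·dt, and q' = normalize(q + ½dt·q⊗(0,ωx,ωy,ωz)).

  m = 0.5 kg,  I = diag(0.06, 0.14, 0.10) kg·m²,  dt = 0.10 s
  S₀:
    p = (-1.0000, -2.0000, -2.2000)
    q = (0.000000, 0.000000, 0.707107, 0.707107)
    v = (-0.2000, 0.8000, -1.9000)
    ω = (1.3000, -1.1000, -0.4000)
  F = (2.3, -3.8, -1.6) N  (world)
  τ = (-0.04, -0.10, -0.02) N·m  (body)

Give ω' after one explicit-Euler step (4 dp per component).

ω×(Iω) gyroscopic = (-0.0176, 0.0208, -0.1144)
(τ − ω×Iω)/I = (-0.3733, -0.8629, 0.9440)
ω' = ω + α·dt = (1.2627, -1.1863, -0.3056)

ω' = (1.2627, -1.1863, -0.3056)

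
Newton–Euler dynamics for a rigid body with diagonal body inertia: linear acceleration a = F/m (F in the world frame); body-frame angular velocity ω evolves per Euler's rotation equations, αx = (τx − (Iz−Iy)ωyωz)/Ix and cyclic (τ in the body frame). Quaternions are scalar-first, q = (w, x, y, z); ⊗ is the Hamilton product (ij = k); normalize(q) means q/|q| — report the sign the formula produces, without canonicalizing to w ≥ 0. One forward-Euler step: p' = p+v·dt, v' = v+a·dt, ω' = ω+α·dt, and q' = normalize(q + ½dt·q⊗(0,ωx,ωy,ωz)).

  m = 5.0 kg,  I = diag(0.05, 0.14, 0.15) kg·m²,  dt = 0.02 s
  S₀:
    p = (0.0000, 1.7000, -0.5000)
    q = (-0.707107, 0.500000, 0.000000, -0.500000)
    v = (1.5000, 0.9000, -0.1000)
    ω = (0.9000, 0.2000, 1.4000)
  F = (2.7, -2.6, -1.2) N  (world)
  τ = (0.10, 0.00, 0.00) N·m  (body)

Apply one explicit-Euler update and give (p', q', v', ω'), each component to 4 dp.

p' = (0.0300, 1.7180, -0.5020)
q' = (-0.7045, 0.4946, -0.0129, -0.5088)
v' = (1.5108, 0.8896, -0.1048)
ω' = (0.9389, 0.2180, 1.3978)

angular accel α = (1.9440, 0.9000, -0.1080)
ω' = ω + α·dt = (0.9389, 0.2180, 1.3978)
2q̇ = q⊗(0,ω) = (0.2500000, -0.5363963, -1.2914214, -0.8899498)
q' = normalize(q + ½dt·q⊗(0,ω)) = (-0.7045, 0.4946, -0.0129, -0.5088)
a = (0.5400, -0.5200, -0.2400)
p' = p + v·dt = (0.0300, 1.7180, -0.5020)
new velocity v' = (1.5108, 0.8896, -0.1048)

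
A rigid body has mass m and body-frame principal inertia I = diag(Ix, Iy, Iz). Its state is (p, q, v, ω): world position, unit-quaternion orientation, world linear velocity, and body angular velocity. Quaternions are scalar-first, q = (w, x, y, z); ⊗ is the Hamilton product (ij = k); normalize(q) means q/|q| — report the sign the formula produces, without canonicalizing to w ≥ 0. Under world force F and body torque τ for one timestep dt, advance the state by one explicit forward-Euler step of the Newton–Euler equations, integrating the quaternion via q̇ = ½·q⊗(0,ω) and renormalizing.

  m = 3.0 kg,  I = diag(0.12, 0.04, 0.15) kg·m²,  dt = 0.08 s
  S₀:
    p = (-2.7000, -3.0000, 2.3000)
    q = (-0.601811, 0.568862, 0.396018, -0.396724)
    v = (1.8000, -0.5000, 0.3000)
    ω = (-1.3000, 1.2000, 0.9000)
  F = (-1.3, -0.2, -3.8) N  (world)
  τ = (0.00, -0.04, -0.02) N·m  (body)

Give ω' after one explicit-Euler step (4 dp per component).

(τ − ω×Iω)/I = (-0.9900, -1.8775, -0.9653)
ω + α·dt = (-1.3792, 1.0498, 0.8228)

ω' = (-1.3792, 1.0498, 0.8228)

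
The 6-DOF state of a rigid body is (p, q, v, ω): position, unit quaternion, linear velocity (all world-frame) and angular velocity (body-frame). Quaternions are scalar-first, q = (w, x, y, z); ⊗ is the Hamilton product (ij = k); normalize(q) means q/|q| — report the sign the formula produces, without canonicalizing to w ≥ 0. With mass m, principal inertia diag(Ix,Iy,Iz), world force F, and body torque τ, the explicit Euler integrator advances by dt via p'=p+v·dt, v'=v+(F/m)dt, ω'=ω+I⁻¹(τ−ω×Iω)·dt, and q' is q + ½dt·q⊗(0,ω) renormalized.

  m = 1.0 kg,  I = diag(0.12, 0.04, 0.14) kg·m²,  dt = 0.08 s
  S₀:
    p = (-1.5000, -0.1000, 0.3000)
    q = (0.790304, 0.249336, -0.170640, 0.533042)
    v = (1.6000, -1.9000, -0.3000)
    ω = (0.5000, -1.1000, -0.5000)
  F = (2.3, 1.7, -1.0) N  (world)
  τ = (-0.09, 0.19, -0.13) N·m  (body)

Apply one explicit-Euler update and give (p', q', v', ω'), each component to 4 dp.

angular accel α = (-1.2083, 4.6250, -1.2429)
ω' = ω + α·dt = (0.4033, -0.7300, -0.5994)
2q̇ = q⊗(0,ω) = (-0.0458510, 1.0668182, -0.4781454, -0.5841016)
updated quaternion q' = (0.7874, 0.2916, -0.1895, 0.5090)
new position p' = (-1.3720, -0.2520, 0.2760)
v + (F/m)dt = (1.7840, -1.7640, -0.3800)

p' = (-1.3720, -0.2520, 0.2760)
q' = (0.7874, 0.2916, -0.1895, 0.5090)
v' = (1.7840, -1.7640, -0.3800)
ω' = (0.4033, -0.7300, -0.5994)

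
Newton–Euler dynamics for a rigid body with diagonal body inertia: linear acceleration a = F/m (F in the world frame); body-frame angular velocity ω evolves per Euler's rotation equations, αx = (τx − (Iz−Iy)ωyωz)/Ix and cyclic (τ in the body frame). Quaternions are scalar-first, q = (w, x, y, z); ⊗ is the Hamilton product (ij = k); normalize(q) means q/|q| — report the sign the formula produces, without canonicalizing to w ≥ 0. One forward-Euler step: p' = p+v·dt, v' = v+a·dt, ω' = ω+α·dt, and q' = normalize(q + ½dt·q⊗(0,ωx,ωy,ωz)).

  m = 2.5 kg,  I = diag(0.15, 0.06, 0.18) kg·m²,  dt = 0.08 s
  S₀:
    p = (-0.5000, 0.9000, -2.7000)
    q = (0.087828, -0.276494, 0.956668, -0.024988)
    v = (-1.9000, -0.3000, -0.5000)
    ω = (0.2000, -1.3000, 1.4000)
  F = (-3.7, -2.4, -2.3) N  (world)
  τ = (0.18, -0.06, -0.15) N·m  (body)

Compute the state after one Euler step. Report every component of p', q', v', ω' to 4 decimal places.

p' = (-0.6520, 0.8760, -2.7400)
q' = (0.1408, -0.2229, 0.9645, -0.0133)
v' = (-2.0184, -0.3768, -0.5736)
ω' = (0.4125, -1.3688, 1.3229)

new position p' = (-0.6520, 0.8760, -2.7400)
v' = v + a·dt = (-2.0184, -0.3768, -0.5736)
gyro term ω×Iω = (-0.2184, -0.0084, 0.0234)
α = I⁻¹(τ − ω×Iω) = (2.6560, -0.8600, -0.9633)
new body rate ω' = (0.4125, -1.3688, 1.3229)
Hamilton product q⊗(0,ω) = (1.3339504, 1.3244164, 0.2679176, 0.2910678)
q + ½dt·q⊗(0,ω), renormalized = (0.1408, -0.2229, 0.9645, -0.0133)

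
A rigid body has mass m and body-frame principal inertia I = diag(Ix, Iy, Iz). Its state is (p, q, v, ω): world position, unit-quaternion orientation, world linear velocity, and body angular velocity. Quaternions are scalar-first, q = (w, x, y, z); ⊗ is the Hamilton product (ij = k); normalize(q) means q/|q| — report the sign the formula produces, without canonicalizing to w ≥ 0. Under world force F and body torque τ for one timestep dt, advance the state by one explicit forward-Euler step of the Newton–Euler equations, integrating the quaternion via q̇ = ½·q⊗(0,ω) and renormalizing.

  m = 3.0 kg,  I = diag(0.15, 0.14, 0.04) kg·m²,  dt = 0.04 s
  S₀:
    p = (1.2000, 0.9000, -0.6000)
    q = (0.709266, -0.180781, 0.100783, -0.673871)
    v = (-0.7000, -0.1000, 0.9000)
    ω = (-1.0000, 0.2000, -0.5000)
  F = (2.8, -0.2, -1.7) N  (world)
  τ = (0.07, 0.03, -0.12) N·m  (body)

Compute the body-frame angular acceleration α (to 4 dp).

α = (0.4000, -0.1786, -3.0500)

gyro term ω×Iω = (0.0100, 0.0550, 0.0020)
(τ − ω×Iω)/I = (0.4000, -0.1786, -3.0500)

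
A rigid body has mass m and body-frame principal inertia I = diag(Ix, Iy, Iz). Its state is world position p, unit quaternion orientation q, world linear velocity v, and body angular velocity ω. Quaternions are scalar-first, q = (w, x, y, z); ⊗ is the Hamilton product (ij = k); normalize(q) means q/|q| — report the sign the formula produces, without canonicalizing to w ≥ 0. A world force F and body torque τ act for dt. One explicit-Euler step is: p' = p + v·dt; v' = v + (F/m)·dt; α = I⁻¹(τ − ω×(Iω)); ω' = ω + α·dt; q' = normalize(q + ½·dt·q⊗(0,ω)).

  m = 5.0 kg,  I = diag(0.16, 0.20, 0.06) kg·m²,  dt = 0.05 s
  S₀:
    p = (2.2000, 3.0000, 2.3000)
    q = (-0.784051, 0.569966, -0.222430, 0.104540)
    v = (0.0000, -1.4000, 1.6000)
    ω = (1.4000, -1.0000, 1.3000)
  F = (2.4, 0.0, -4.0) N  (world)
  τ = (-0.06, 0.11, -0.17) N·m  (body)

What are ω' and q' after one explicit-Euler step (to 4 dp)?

ω' = (1.3244, -1.0180, 1.2050)
q' = (-0.8118, 0.5371, -0.2174, 0.0725)

gyro term ω×Iω = (0.1820, 0.1820, -0.0560)
(τ − ω×Iω)/I = (-1.5125, -0.3600, -1.9000)
ω + α·dt = (1.3244, -1.0180, 1.2050)
2q̇ = q⊗(0,ω) = (-1.1562844, -1.2822904, 0.1894512, -1.2778303)
updated quaternion q' = (-0.8118, 0.5371, -0.2174, 0.0725)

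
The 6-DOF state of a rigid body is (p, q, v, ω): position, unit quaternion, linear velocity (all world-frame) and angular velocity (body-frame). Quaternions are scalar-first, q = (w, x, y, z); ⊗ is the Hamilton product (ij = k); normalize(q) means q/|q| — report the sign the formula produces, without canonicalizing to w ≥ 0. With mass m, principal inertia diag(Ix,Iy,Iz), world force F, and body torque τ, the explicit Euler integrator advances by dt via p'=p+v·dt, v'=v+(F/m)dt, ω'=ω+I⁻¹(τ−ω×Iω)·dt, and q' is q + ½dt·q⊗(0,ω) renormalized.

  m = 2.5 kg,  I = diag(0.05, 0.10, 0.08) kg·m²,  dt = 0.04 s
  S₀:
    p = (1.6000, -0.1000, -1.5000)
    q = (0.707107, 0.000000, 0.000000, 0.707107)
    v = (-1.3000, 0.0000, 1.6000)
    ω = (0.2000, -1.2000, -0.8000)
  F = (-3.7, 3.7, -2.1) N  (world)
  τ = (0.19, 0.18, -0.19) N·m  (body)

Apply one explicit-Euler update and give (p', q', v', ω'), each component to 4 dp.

linear accel F/m = (-1.4800, 1.4800, -0.8400)
p + v·dt = (1.5480, -0.1000, -1.4360)
v + (F/m)dt = (-1.3592, 0.0592, 1.5664)
(τ − ω×Iω)/I = (4.1840, 1.7520, -2.2250)
ω' = ω + α·dt = (0.3674, -1.1299, -0.8890)
2q̇ = q⊗(0,ω) = (0.5656856, 0.9899498, -0.7071070, -0.5656856)
q + ½dt·q⊗(0,ω), renormalized = (0.7181, 0.0198, -0.0141, 0.6955)

p' = (1.5480, -0.1000, -1.4360)
q' = (0.7181, 0.0198, -0.0141, 0.6955)
v' = (-1.3592, 0.0592, 1.5664)
ω' = (0.3674, -1.1299, -0.8890)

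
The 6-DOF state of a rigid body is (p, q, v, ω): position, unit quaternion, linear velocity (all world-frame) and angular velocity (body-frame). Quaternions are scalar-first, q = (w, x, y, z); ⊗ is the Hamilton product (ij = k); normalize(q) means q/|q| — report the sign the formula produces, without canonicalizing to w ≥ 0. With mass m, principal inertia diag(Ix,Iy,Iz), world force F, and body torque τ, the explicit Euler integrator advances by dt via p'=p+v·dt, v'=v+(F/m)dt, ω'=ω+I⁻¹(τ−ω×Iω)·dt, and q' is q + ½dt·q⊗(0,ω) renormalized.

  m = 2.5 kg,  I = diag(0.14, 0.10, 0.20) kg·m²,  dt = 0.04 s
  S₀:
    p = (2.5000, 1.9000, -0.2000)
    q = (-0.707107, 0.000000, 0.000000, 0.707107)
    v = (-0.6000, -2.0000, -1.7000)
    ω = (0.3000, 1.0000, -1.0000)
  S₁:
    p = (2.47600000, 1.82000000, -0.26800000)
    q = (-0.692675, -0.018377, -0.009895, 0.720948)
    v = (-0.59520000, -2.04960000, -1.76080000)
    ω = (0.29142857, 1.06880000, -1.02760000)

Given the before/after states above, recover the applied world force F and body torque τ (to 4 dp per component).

ω₁ − ω₀ = (-0.00857143, 0.06880000, -0.02760000)
τ = I·(Δω/dt) + ω₀×(Iω₀) = (-0.1300, 0.1900, -0.1500)
v₁ − v₀ = (0.00480000, -0.04960000, -0.06080000)
m·(v₁−v₀)/dt = (0.3000, -3.1000, -3.8000)

F = (0.3000, -3.1000, -3.8000)
τ = (-0.1300, 0.1900, -0.1500)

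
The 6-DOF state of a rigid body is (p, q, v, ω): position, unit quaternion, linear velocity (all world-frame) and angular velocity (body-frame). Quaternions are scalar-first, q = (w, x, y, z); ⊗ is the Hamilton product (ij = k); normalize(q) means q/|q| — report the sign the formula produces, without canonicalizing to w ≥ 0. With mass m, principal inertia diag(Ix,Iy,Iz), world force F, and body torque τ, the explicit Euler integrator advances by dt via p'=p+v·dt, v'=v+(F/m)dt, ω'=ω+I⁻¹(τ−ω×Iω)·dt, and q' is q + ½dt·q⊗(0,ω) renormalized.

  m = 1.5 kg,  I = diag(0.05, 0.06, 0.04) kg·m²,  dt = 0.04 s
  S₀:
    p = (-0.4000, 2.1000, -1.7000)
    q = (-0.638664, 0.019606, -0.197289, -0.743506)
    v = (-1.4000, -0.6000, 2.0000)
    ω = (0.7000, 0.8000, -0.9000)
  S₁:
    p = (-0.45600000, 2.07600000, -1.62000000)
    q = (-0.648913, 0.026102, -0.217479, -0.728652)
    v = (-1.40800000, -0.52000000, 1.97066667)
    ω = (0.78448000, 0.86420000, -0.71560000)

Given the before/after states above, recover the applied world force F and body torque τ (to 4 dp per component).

rate change Δω = (0.08448000, 0.06420000, 0.18440000)
gyro term ω₀×Iω₀ = (0.0144, -0.0063, 0.0056)
applied torque τ = (0.1200, 0.0900, 0.1900)
Δv = v₁−v₀ = (-0.00800000, 0.08000000, -0.02933333)
m·(v₁−v₀)/dt = (-0.3000, 3.0000, -1.1000)

F = (-0.3000, 3.0000, -1.1000)
τ = (0.1200, 0.0900, 0.1900)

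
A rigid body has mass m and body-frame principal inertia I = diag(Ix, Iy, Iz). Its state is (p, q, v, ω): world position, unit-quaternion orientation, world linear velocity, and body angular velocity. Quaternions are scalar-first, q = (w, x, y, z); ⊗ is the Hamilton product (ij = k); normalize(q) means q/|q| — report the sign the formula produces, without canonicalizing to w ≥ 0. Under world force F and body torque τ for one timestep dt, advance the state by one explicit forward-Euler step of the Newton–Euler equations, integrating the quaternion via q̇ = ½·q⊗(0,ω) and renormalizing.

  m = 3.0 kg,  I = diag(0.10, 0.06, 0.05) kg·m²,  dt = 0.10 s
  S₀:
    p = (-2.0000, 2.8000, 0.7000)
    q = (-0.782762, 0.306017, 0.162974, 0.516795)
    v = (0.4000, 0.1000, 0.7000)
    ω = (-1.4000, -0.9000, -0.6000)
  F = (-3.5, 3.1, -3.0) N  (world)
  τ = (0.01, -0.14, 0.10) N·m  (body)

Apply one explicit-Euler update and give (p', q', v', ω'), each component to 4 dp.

a = (-1.1667, 1.0333, -1.0000)
p' = p + v·dt = (-1.9600, 2.8100, 0.7700)
v' = v + a·dt = (0.2833, 0.2033, 0.6000)
α = I⁻¹(τ − ω×Iω) = (0.1540, -3.0333, 3.0080)
ω + α·dt = (-1.3846, -1.2033, -0.2992)
Hamilton product q⊗(0,ω) = (0.8851774, 1.4631979, 0.1645830, 0.4224055)
updated quaternion q' = (-0.7356, 0.3777, 0.1705, 0.5358)

p' = (-1.9600, 2.8100, 0.7700)
q' = (-0.7356, 0.3777, 0.1705, 0.5358)
v' = (0.2833, 0.2033, 0.6000)
ω' = (-1.3846, -1.2033, -0.2992)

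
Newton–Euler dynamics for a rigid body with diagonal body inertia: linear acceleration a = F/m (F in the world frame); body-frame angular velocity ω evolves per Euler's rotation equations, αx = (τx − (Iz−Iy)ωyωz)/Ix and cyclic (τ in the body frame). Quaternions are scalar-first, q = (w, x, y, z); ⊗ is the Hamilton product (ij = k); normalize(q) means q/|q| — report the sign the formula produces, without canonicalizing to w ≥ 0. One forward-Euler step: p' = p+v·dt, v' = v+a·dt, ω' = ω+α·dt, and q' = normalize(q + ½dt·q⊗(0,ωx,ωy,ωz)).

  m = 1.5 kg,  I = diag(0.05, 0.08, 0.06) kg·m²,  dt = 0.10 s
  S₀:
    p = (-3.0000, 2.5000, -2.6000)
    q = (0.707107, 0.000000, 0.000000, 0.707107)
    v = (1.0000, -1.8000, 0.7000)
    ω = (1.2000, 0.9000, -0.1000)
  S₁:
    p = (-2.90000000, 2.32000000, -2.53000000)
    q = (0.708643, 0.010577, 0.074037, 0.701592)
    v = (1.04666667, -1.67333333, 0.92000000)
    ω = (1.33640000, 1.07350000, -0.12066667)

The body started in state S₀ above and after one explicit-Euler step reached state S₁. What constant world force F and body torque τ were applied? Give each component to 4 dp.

Δv = v₁−v₀ = (0.04666667, 0.12666667, 0.22000000)
m·(v₁−v₀)/dt = (0.7000, 1.9000, 3.3000)
rate change Δω = (0.13640000, 0.17350000, -0.02066667)
ω₀×(Iω₀) = (0.0018, 0.0012, 0.0324)
τ = I·(Δω/dt) + ω₀×(Iω₀) = (0.0700, 0.1400, 0.0200)

F = (0.7000, 1.9000, 3.3000)
τ = (0.0700, 0.1400, 0.0200)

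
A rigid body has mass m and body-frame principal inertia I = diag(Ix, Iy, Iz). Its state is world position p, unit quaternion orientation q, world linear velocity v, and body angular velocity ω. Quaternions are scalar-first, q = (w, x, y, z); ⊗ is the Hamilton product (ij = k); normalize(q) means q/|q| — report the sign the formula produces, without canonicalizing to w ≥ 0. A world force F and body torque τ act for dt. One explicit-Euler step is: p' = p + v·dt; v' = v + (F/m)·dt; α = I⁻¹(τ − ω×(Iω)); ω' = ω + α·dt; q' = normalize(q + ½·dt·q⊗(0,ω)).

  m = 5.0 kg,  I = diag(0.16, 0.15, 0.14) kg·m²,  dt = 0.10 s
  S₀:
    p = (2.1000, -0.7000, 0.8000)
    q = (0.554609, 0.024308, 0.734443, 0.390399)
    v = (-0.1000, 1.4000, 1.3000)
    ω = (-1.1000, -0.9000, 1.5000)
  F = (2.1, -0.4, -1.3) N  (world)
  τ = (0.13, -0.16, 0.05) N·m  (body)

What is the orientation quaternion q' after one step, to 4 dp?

q' = (0.5568, 0.0661, 0.6826, 0.4688)

2q̇ = q⊗(0,ω) = (0.1021390, 0.8429537, -0.9650490, 1.6179236)
q' = normalize(q + ½dt·q⊗(0,ω)) = (0.5568, 0.0661, 0.6826, 0.4688)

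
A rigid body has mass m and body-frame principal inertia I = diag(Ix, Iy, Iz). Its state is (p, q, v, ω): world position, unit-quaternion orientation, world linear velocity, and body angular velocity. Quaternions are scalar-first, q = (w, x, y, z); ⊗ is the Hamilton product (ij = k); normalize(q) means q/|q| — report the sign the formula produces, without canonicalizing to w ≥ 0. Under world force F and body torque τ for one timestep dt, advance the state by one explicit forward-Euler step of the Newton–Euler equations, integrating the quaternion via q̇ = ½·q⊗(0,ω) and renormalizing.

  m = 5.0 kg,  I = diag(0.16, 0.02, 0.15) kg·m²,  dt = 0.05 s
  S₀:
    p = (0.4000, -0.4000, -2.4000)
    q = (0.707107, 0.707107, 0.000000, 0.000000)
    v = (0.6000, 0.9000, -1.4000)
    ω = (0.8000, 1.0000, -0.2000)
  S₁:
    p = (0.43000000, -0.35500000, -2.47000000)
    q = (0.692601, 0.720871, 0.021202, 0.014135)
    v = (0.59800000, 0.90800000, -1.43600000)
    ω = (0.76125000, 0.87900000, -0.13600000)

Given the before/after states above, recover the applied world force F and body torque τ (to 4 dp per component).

F = (-0.2000, 0.8000, -3.6000)
τ = (-0.1500, -0.0500, 0.0800)

rate change Δω = (-0.03875000, -0.12100000, 0.06400000)
applied torque τ = (-0.1500, -0.0500, 0.0800)
velocity change Δv = (-0.00200000, 0.00800000, -0.03600000)
F = m·Δv/dt = (-0.2000, 0.8000, -3.6000)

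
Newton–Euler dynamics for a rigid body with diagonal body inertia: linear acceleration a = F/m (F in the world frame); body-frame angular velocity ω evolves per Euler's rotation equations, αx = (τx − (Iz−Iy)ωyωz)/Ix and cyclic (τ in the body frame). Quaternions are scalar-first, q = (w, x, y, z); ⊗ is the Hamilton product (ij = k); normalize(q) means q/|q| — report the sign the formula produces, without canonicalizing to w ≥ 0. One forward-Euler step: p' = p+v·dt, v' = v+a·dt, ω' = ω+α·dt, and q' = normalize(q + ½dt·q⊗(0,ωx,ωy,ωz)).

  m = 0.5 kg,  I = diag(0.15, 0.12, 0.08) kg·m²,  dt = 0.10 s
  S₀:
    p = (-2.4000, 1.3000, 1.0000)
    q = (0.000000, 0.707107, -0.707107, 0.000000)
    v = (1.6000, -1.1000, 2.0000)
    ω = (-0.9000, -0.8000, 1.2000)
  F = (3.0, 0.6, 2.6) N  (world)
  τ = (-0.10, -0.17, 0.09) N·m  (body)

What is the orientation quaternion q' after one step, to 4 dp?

q⊗(0,ω) = (0.0707107, -0.8485284, -0.8485284, -1.2020819)
q' = normalize(q + ½dt·q⊗(0,ω)) = (0.0035, 0.6623, -0.7468, -0.0599)

q' = (0.0035, 0.6623, -0.7468, -0.0599)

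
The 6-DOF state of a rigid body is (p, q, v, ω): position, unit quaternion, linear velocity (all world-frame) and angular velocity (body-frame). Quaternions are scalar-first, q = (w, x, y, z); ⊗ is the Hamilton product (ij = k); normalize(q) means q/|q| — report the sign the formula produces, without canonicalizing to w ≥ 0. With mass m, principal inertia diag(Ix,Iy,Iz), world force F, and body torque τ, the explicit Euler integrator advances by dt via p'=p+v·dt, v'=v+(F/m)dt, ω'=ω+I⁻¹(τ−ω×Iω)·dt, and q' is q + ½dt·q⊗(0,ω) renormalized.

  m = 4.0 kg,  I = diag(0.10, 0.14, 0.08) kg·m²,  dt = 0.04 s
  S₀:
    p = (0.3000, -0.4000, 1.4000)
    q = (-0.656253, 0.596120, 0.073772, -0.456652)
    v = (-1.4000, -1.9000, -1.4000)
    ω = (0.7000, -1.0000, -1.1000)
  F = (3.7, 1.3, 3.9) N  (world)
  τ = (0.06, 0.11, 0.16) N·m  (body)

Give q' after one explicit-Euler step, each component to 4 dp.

q⊗(0,ω) = (-0.8458292, -0.9971783, 0.9923286, 0.0741179)
q' = normalize(q + ½dt·q⊗(0,ω)) = (-0.6728, 0.5759, 0.0936, -0.4549)

q' = (-0.6728, 0.5759, 0.0936, -0.4549)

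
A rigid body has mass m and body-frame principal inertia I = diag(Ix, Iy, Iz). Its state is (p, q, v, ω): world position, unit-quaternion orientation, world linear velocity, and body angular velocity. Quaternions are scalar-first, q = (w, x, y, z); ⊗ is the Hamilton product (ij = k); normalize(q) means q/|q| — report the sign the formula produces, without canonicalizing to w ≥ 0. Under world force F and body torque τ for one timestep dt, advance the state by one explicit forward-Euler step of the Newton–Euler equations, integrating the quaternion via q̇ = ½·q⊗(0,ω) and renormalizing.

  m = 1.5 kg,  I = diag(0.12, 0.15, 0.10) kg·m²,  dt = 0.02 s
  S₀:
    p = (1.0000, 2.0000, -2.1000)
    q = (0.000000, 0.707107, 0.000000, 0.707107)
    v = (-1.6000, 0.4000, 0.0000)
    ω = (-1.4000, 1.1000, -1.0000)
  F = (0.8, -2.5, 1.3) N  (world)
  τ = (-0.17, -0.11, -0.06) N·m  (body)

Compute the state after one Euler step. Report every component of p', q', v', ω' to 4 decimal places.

(τ − ω×Iω)/I = (-1.8750, -0.9200, -0.1380)
ω' = ω + α·dt = (-1.4375, 1.0816, -1.0028)
q⊗(0,ω) = (1.6970568, -0.7778177, -0.2828428, 0.7778177)
q + ½dt·q⊗(0,ω), renormalized = (0.0170, 0.6992, -0.0028, 0.7147)
p + v·dt = (0.9680, 2.0080, -2.1000)
v' = v + a·dt = (-1.5893, 0.3667, 0.0173)

p' = (0.9680, 2.0080, -2.1000)
q' = (0.0170, 0.6992, -0.0028, 0.7147)
v' = (-1.5893, 0.3667, 0.0173)
ω' = (-1.4375, 1.0816, -1.0028)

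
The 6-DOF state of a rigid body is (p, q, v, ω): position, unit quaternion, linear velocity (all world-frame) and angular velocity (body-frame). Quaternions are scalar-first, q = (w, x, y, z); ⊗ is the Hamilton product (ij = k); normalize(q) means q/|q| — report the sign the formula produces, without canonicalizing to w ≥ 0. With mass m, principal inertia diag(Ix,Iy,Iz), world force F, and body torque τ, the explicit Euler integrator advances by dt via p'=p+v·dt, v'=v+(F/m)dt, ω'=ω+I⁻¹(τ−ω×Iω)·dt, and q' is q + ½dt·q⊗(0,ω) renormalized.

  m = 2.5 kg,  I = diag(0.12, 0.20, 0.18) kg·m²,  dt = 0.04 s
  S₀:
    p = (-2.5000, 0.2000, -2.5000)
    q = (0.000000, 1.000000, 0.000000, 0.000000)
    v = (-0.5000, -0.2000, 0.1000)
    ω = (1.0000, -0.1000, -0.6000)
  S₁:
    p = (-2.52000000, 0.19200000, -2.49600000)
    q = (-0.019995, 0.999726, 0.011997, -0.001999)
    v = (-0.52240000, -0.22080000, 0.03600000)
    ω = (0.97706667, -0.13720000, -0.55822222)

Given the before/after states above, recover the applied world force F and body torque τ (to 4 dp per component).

F = (-1.4000, -1.3000, -4.0000)
τ = (-0.0700, -0.1500, 0.1800)

ω₁ − ω₀ = (-0.02293333, -0.03720000, 0.04177778)
precession coupling = (-0.0012, 0.0360, -0.0080)
τ = I·(Δω/dt) + ω₀×(Iω₀) = (-0.0700, -0.1500, 0.1800)
v₁ − v₀ = (-0.02240000, -0.02080000, -0.06400000)
applied force F = (-1.4000, -1.3000, -4.0000)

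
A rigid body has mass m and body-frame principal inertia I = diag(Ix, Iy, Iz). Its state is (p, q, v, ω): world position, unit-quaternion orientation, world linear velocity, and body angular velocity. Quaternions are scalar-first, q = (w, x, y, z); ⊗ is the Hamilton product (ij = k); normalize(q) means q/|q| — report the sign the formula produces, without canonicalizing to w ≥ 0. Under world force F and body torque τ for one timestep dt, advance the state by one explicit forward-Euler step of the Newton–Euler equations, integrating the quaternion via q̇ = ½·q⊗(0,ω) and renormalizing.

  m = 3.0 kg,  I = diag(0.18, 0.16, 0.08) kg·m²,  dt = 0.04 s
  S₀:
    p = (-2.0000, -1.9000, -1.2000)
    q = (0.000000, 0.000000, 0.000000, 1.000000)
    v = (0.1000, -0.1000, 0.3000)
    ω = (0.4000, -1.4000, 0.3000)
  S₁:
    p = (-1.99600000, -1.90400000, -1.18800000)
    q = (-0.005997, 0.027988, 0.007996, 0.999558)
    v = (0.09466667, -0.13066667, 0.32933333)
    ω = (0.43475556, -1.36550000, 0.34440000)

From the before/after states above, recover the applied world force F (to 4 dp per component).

Δv = v₁−v₀ = (-0.00533333, -0.03066667, 0.02933333)
applied force F = (-0.4000, -2.3000, 2.2000)

F = (-0.4000, -2.3000, 2.2000)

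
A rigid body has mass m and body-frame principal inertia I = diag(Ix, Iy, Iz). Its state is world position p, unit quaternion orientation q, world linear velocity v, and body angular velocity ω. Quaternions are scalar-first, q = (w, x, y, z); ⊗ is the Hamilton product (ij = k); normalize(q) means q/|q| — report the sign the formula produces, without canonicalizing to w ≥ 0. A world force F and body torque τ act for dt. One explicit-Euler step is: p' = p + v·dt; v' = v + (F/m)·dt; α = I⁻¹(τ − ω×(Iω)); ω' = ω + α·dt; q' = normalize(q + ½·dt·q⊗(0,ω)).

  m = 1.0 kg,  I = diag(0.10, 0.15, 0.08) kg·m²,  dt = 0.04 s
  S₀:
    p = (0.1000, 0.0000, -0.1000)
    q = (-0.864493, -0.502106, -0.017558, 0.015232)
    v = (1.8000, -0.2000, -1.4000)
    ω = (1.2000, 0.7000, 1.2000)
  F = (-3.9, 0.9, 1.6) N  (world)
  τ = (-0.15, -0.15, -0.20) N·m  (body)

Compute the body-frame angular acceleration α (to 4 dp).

precession coupling ω×(Iω) = (-0.0588, 0.0288, 0.0420)
angular accel α = (-0.9120, -1.1920, -3.0250)

α = (-0.9120, -1.1920, -3.0250)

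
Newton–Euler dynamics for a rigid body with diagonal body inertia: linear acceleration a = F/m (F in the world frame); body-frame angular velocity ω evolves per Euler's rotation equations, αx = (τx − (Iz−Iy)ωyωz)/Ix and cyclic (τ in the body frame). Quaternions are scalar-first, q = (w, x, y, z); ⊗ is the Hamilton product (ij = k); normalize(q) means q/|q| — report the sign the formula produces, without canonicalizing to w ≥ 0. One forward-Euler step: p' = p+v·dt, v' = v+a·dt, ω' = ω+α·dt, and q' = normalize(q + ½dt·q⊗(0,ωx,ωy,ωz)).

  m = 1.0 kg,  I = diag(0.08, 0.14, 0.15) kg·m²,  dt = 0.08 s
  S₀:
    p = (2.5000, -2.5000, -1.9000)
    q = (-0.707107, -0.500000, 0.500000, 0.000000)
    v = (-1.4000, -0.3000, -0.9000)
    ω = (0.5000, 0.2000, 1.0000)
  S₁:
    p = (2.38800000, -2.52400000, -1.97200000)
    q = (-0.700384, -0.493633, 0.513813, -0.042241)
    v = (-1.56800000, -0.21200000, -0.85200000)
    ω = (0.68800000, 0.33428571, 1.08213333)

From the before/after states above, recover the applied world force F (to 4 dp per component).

F = (-2.1000, 1.1000, 0.6000)

v₁ − v₀ = (-0.16800000, 0.08800000, 0.04800000)
F = m·Δv/dt = (-2.1000, 1.1000, 0.6000)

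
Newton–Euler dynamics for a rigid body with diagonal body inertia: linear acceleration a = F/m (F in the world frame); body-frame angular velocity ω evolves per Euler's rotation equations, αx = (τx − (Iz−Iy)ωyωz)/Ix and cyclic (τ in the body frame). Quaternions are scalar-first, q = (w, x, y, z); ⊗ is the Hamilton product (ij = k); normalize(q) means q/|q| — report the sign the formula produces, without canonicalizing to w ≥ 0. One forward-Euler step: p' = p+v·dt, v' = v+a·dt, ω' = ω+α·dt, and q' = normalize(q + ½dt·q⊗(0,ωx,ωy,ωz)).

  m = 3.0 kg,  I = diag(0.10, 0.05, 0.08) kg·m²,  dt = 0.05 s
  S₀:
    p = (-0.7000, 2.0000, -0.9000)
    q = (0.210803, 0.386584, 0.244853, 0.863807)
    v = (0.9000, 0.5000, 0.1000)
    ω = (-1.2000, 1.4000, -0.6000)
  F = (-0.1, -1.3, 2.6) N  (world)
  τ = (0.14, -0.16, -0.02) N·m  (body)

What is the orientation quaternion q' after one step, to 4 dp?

Hamilton product q⊗(0,ω) = (0.6393908, -1.6092052, -0.5094938, 0.7085594)
updated quaternion q' = (0.2265, 0.3459, 0.2318, 0.8805)

q' = (0.2265, 0.3459, 0.2318, 0.8805)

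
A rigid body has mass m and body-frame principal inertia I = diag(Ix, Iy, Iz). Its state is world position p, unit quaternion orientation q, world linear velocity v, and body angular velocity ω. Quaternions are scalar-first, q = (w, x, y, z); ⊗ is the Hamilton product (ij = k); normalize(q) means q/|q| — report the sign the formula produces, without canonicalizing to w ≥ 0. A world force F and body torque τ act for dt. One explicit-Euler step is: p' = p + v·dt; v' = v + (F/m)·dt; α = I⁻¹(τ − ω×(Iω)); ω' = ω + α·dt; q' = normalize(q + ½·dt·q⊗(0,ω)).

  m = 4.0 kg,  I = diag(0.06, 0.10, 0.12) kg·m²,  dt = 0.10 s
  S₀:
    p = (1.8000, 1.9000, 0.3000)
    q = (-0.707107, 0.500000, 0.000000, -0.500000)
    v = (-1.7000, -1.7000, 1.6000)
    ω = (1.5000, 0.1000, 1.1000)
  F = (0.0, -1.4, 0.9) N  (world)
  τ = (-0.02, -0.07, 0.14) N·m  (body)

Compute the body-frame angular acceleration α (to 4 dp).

α = (-0.3700, 0.2900, 1.1167)

precession coupling ω×(Iω) = (0.0022, -0.0990, 0.0060)
(τ − ω×Iω)/I = (-0.3700, 0.2900, 1.1167)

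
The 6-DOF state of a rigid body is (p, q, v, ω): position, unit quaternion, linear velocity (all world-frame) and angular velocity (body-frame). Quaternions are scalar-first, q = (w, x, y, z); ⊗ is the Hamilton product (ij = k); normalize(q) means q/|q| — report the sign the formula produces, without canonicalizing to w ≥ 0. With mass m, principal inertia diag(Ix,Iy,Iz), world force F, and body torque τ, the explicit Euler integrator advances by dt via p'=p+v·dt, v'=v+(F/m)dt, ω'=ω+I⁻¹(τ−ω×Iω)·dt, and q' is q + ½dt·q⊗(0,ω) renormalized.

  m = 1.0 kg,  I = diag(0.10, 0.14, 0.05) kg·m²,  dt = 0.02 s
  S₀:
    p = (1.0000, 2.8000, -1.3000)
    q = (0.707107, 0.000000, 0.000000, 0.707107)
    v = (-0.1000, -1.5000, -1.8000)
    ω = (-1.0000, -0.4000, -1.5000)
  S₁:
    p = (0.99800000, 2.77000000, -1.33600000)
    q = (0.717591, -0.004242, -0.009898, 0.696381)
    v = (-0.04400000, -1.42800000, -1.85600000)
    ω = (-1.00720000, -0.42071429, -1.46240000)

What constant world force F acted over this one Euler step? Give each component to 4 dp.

F = (2.8000, 3.6000, -2.8000)

velocity change Δv = (0.05600000, 0.07200000, -0.05600000)
m·(v₁−v₀)/dt = (2.8000, 3.6000, -2.8000)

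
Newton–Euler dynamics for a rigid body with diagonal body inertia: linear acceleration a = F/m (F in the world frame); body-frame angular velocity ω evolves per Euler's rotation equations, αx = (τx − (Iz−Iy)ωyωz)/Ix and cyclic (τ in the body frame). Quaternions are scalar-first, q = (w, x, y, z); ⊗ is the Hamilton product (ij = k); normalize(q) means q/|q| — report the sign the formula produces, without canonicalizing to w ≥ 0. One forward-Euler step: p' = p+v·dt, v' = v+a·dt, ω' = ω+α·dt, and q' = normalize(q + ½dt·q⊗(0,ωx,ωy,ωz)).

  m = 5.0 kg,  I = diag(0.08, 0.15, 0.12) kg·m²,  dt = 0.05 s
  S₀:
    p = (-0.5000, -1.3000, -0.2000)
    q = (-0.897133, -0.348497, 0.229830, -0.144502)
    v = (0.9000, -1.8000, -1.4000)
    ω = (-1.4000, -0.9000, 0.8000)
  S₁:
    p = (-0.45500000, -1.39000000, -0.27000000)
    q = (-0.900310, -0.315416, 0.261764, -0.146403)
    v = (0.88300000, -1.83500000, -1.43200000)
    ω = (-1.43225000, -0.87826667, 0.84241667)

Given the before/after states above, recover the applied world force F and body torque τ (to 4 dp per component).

F = (-1.7000, -3.5000, -3.2000)
τ = (-0.0300, 0.1100, 0.1900)

Δv = v₁−v₀ = (-0.01700000, -0.03500000, -0.03200000)
F = m·Δv/dt = (-1.7000, -3.5000, -3.2000)
rate change Δω = (-0.03225000, 0.02173333, 0.04241667)
applied torque τ = (-0.0300, 0.1100, 0.1900)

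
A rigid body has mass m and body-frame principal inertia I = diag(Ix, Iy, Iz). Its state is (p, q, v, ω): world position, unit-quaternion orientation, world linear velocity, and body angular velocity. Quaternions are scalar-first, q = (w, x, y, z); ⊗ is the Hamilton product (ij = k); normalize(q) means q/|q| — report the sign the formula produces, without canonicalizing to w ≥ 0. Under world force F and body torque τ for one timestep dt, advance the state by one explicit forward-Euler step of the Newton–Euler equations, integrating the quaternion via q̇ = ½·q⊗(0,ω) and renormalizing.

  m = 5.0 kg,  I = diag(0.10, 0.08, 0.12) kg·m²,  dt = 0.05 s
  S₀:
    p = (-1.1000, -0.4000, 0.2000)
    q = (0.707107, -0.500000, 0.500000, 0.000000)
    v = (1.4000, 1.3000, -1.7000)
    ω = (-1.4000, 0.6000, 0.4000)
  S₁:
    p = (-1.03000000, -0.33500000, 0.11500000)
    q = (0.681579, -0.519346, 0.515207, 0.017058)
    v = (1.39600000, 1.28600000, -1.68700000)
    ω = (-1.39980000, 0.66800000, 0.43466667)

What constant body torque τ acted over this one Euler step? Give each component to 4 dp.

Δω = ω₁−ω₀ = (0.00020000, 0.06800000, 0.03466667)
precession coupling = (0.0096, 0.0112, 0.0168)
I·α + gyro = (0.0100, 0.1200, 0.1000)

τ = (0.0100, 0.1200, 0.1000)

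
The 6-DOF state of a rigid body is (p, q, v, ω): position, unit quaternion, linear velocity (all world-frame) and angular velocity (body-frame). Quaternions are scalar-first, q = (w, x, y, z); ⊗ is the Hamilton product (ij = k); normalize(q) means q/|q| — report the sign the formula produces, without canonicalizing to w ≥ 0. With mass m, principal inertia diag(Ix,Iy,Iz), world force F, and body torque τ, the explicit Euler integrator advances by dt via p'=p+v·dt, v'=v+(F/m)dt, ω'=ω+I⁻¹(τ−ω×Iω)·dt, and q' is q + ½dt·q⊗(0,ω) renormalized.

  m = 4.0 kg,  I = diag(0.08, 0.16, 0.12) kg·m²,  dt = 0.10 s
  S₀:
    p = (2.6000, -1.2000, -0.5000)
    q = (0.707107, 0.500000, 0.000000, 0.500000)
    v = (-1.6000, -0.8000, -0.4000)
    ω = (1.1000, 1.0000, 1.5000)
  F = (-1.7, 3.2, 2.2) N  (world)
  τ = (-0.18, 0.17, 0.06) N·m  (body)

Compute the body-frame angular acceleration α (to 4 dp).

ω×(Iω) gyroscopic = (-0.0600, -0.0660, 0.0880)
angular accel α = (-1.5000, 1.4750, -0.2333)

α = (-1.5000, 1.4750, -0.2333)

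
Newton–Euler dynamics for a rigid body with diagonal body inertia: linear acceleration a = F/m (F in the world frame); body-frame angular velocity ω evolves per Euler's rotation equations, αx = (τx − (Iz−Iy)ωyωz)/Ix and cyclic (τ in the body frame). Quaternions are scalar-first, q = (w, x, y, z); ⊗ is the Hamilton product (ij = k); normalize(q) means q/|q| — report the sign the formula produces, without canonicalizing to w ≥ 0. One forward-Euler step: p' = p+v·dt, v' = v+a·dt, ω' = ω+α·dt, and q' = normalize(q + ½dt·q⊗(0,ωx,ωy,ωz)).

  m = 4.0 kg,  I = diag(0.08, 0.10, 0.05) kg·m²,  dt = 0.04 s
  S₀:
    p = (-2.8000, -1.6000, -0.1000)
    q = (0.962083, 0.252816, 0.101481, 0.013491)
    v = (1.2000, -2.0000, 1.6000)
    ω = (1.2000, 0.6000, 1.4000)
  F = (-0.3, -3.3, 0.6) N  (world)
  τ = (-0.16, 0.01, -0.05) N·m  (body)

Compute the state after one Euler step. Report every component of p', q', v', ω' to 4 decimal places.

linear accel F/m = (-0.0750, -0.8250, 0.1500)
new position p' = (-2.7520, -1.6800, -0.0360)
v + (F/m)dt = (1.1970, -2.0330, 1.6060)
ω×(Iω) gyroscopic = (-0.0420, 0.0504, 0.0144)
α = I⁻¹(τ − ω×Iω) = (-1.4750, -0.4040, -1.2880)
ω' = ω + α·dt = (1.1410, 0.5838, 1.3485)
Hamilton product q⊗(0,ω) = (-0.3831552, 1.2884784, 0.2394966, 1.3768286)
q' = normalize(q + ½dt·q⊗(0,ω)) = (0.9537, 0.2784, 0.1062, 0.0410)

p' = (-2.7520, -1.6800, -0.0360)
q' = (0.9537, 0.2784, 0.1062, 0.0410)
v' = (1.1970, -2.0330, 1.6060)
ω' = (1.1410, 0.5838, 1.3485)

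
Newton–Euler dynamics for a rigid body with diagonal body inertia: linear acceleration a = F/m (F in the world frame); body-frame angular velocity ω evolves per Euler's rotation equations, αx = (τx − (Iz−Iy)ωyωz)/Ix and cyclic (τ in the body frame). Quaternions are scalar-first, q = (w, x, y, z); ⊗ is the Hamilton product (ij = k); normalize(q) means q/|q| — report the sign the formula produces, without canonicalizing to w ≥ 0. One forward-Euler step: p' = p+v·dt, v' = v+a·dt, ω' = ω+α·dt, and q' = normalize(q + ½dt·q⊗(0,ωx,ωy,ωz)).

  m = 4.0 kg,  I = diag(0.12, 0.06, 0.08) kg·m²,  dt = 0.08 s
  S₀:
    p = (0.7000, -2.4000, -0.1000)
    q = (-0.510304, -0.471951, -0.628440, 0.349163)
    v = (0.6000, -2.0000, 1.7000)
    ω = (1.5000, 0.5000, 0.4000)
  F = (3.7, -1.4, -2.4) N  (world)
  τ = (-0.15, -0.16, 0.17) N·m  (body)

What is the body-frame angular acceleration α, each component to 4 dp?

precession coupling ω×(Iω) = (0.0040, 0.0240, -0.0450)
(τ − ω×Iω)/I = (-1.2833, -3.0667, 2.6875)

α = (-1.2833, -3.0667, 2.6875)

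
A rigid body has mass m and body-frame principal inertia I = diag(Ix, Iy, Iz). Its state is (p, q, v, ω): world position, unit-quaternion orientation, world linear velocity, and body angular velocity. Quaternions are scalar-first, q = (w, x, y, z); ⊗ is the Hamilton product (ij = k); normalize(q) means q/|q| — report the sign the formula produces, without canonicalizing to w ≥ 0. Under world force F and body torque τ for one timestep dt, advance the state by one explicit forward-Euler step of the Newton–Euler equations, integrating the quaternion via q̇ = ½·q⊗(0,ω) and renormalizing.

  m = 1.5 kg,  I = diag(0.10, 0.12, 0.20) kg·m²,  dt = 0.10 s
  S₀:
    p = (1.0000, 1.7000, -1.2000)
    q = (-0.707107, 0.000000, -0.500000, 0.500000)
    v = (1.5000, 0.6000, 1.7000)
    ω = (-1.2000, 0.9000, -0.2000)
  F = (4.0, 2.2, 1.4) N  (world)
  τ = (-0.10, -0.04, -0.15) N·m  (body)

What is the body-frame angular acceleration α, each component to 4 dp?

ω×(Iω) gyroscopic = (-0.0144, -0.0240, -0.0216)
α = I⁻¹(τ − ω×Iω) = (-0.8560, -0.1333, -0.6420)

α = (-0.8560, -0.1333, -0.6420)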